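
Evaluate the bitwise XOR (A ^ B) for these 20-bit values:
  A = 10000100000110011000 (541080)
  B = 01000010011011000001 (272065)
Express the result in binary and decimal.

Apply ^ to each column (1 where bits differ):
  10000100000110011000
^ 01000010011011000001
----------------------
  11000110011101011001

Answer: 11000110011101011001 (812889)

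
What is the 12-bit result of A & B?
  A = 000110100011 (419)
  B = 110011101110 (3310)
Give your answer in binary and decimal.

Apply & to each column (1 only where both bits are 1):
  000110100011
& 110011101110
--------------
  000010100010

Answer: 000010100010 (162)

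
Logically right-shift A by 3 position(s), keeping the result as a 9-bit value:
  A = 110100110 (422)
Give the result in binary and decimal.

Logical shift right by 3: drop the bottom 3 bit(s), prepend 3 zero(s) on the left.
  110100110  ->  keep [110100], discard [110], prepend 000
= 000110100

Answer: 000110100 (52)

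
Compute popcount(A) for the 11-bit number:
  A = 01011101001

01011101001
1-bits at positions (from bit 0 = LSB): 0, 3, 5, 6, 7, 9
Count = 6

Answer: 6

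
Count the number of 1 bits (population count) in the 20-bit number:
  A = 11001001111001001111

11001001111001001111
1-bits at positions (from bit 0 = LSB): 0, 1, 2, 3, 6, 9, 10, 11, 12, 15, 18, 19
Count = 12

Answer: 12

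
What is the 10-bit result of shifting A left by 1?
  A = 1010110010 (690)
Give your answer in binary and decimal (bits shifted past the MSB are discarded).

Shift left by 1: drop the top 1 bit(s), append 1 zero(s) on the right.
  1010110010  ->  discard [1], keep [010110010], append 0
= 0101100100

Answer: 0101100100 (356)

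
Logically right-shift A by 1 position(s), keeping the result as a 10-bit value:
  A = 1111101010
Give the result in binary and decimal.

Logical shift right by 1: drop the bottom 1 bit(s), prepend 1 zero(s) on the left.
  1111101010  ->  keep [111110101], discard [0], prepend 0
= 0111110101

Answer: 0111110101 (501)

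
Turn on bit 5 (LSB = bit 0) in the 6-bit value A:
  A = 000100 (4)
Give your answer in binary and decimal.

Mask = 1 << 5 = 100000
Bit 5 of A is 0, so OR-ing with the mask flips it to 1.
  000100
| 100000
--------
  100100

Answer: 100100 (36)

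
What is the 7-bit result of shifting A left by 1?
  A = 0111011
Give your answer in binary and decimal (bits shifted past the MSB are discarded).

Shift left by 1: drop the top 1 bit(s), append 1 zero(s) on the right.
  0111011  ->  discard [0], keep [111011], append 0
= 1110110

Answer: 1110110 (118)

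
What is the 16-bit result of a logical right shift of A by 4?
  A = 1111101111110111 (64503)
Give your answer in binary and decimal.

Logical shift right by 4: drop the bottom 4 bit(s), prepend 4 zero(s) on the left.
  1111101111110111  ->  keep [111110111111], discard [0111], prepend 0000
= 0000111110111111

Answer: 0000111110111111 (4031)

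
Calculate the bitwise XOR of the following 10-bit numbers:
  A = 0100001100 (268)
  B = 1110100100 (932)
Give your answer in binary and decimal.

Apply ^ to each column (1 where bits differ):
  0100001100
^ 1110100100
------------
  1010101000

Answer: 1010101000 (680)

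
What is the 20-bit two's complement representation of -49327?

1. Binary of +49327:  00001100000010101111
2. Invert bits:     11110011111101010000
3. Add 1:           11110011111101010001

Answer: 11110011111101010001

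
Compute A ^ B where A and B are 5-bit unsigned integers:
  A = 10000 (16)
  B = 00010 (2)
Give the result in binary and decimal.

Apply ^ to each column (1 where bits differ):
  10000
^ 00010
-------
  10010

Answer: 10010 (18)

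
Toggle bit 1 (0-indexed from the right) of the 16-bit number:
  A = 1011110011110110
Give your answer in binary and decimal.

Mask = 1 << 1 = 0000000000000010
Bit 1 of A is 1; XOR with the mask flips it to 0.
  1011110011110110
^ 0000000000000010
------------------
  1011110011110100

Answer: 1011110011110100 (48372)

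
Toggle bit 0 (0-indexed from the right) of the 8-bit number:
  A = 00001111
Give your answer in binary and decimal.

Mask = 1 << 0 = 00000001
Bit 0 of A is 1; XOR with the mask flips it to 0.
  00001111
^ 00000001
----------
  00001110

Answer: 00001110 (14)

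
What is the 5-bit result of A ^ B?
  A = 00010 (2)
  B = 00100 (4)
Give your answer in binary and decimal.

Apply ^ to each column (1 where bits differ):
  00010
^ 00100
-------
  00110

Answer: 00110 (6)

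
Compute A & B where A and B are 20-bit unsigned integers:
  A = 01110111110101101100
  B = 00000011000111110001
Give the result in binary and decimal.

Apply & to each column (1 only where both bits are 1):
  01110111110101101100
& 00000011000111110001
----------------------
  00000011000101100000

Answer: 00000011000101100000 (12640)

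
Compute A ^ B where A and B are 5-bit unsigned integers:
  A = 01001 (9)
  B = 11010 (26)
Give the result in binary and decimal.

Apply ^ to each column (1 where bits differ):
  01001
^ 11010
-------
  10011

Answer: 10011 (19)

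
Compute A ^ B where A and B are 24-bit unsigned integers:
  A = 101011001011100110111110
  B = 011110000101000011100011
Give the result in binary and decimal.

Apply ^ to each column (1 where bits differ):
  101011001011100110111110
^ 011110000101000011100011
--------------------------
  110101001110100101011101

Answer: 110101001110100101011101 (13953373)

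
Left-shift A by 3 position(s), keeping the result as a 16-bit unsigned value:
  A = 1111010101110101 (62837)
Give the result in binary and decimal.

Shift left by 3: drop the top 3 bit(s), append 3 zero(s) on the right.
  1111010101110101  ->  discard [111], keep [1010101110101], append 000
= 1010101110101000

Answer: 1010101110101000 (43944)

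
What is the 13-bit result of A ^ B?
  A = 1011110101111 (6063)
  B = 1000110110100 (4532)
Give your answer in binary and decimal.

Apply ^ to each column (1 where bits differ):
  1011110101111
^ 1000110110100
---------------
  0011000011011

Answer: 0011000011011 (1563)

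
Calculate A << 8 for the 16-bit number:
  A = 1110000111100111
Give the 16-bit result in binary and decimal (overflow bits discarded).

Shift left by 8: drop the top 8 bit(s), append 8 zero(s) on the right.
  1110000111100111  ->  discard [11100001], keep [11100111], append 00000000
= 1110011100000000

Answer: 1110011100000000 (59136)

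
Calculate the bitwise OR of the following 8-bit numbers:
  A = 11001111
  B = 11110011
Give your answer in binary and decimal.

Apply | to each column (1 where either bit is 1):
  11001111
| 11110011
----------
  11111111

Answer: 11111111 (255)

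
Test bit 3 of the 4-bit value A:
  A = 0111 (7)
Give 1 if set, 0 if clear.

Bit 3 is the 4th from the right.
  0111
  ^
That bit is 0.

Answer: 0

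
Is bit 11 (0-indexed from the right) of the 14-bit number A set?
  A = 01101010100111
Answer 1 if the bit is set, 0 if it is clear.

Bit 11 is the 12th from the right.
  01101010100111
    ^
That bit is 1.

Answer: 1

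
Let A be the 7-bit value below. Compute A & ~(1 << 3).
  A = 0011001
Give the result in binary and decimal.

Mask = ~(1 << 3) = 1110111
Bit 3 of A is 1, so AND-ing with the mask clears it to 0.
  0011001
& 1110111
---------
  0010001

Answer: 0010001 (17)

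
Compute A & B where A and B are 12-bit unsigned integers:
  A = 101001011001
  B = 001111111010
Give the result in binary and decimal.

Apply & to each column (1 only where both bits are 1):
  101001011001
& 001111111010
--------------
  001001011000

Answer: 001001011000 (600)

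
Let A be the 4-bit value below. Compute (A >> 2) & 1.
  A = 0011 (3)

Bit 2 is the 3rd from the right.
  0011
   ^
That bit is 0.

Answer: 0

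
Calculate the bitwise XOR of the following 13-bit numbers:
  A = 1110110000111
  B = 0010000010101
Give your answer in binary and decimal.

Apply ^ to each column (1 where bits differ):
  1110110000111
^ 0010000010101
---------------
  1100110010010

Answer: 1100110010010 (6546)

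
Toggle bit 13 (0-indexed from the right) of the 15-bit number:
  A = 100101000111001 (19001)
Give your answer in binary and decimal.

Mask = 1 << 13 = 010000000000000
Bit 13 of A is 0; XOR with the mask flips it to 1.
  100101000111001
^ 010000000000000
-----------------
  110101000111001

Answer: 110101000111001 (27193)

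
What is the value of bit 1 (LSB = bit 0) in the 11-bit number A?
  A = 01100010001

Bit 1 is the 2nd from the right.
  01100010001
           ^
That bit is 0.

Answer: 0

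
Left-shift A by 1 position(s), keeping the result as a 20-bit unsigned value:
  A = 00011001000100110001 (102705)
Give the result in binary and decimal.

Shift left by 1: drop the top 1 bit(s), append 1 zero(s) on the right.
  00011001000100110001  ->  discard [0], keep [0011001000100110001], append 0
= 00110010001001100010

Answer: 00110010001001100010 (205410)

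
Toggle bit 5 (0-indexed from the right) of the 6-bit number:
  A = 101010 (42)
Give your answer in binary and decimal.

Mask = 1 << 5 = 100000
Bit 5 of A is 1; XOR with the mask flips it to 0.
  101010
^ 100000
--------
  001010

Answer: 001010 (10)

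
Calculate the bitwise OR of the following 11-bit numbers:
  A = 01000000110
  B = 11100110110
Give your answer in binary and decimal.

Apply | to each column (1 where either bit is 1):
  01000000110
| 11100110110
-------------
  11100110110

Answer: 11100110110 (1846)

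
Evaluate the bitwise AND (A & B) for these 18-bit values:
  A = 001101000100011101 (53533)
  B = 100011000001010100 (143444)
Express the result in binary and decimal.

Apply & to each column (1 only where both bits are 1):
  001101000100011101
& 100011000001010100
--------------------
  000001000000010100

Answer: 000001000000010100 (4116)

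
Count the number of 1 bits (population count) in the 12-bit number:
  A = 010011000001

010011000001
1-bits at positions (from bit 0 = LSB): 0, 6, 7, 10
Count = 4

Answer: 4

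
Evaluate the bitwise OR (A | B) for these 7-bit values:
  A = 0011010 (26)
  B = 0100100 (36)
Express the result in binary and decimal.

Apply | to each column (1 where either bit is 1):
  0011010
| 0100100
---------
  0111110

Answer: 0111110 (62)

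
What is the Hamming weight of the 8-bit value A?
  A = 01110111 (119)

01110111
1-bits at positions (from bit 0 = LSB): 0, 1, 2, 4, 5, 6
Count = 6

Answer: 6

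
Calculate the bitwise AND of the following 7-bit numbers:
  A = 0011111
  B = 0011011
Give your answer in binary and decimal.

Apply & to each column (1 only where both bits are 1):
  0011111
& 0011011
---------
  0011011

Answer: 0011011 (27)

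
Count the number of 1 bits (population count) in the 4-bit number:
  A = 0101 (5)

0101
1-bits at positions (from bit 0 = LSB): 0, 2
Count = 2

Answer: 2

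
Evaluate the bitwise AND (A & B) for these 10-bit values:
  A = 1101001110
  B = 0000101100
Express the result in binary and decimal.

Apply & to each column (1 only where both bits are 1):
  1101001110
& 0000101100
------------
  0000001100

Answer: 0000001100 (12)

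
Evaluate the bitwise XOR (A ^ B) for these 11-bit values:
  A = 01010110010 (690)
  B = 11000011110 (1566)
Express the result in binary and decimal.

Apply ^ to each column (1 where bits differ):
  01010110010
^ 11000011110
-------------
  10010101100

Answer: 10010101100 (1196)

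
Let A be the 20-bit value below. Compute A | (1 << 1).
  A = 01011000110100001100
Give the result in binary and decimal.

Mask = 1 << 1 = 00000000000000000010
Bit 1 of A is 0, so OR-ing with the mask flips it to 1.
  01011000110100001100
| 00000000000000000010
----------------------
  01011000110100001110

Answer: 01011000110100001110 (363790)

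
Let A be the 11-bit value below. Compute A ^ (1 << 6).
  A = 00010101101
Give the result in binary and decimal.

Mask = 1 << 6 = 00001000000
Bit 6 of A is 0; XOR with the mask flips it to 1.
  00010101101
^ 00001000000
-------------
  00011101101

Answer: 00011101101 (237)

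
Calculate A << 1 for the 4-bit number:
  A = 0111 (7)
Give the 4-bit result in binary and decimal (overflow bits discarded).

Shift left by 1: drop the top 1 bit(s), append 1 zero(s) on the right.
  0111  ->  discard [0], keep [111], append 0
= 1110

Answer: 1110 (14)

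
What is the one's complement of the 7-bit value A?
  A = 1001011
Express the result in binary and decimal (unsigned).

Flip each bit (0->1, 1->0):
  1001011
  0110100

Answer: 0110100 (52)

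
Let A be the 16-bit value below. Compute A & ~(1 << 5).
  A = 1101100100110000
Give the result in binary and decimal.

Mask = ~(1 << 5) = 1111111111011111
Bit 5 of A is 1, so AND-ing with the mask clears it to 0.
  1101100100110000
& 1111111111011111
------------------
  1101100100010000

Answer: 1101100100010000 (55568)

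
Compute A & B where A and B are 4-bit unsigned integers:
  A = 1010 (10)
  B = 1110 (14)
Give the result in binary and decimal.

Apply & to each column (1 only where both bits are 1):
  1010
& 1110
------
  1010

Answer: 1010 (10)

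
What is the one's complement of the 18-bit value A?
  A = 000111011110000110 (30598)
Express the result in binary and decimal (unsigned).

Flip each bit (0->1, 1->0):
  000111011110000110
  111000100001111001

Answer: 111000100001111001 (231545)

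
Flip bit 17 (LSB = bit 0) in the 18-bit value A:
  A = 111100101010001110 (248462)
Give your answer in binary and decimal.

Mask = 1 << 17 = 100000000000000000
Bit 17 of A is 1; XOR with the mask flips it to 0.
  111100101010001110
^ 100000000000000000
--------------------
  011100101010001110

Answer: 011100101010001110 (117390)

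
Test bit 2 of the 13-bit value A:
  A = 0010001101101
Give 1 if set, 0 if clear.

Bit 2 is the 3rd from the right.
  0010001101101
            ^
That bit is 1.

Answer: 1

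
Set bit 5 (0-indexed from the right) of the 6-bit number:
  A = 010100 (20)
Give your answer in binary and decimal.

Mask = 1 << 5 = 100000
Bit 5 of A is 0, so OR-ing with the mask flips it to 1.
  010100
| 100000
--------
  110100

Answer: 110100 (52)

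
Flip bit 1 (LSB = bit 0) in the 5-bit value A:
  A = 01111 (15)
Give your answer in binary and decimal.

Mask = 1 << 1 = 00010
Bit 1 of A is 1; XOR with the mask flips it to 0.
  01111
^ 00010
-------
  01101

Answer: 01101 (13)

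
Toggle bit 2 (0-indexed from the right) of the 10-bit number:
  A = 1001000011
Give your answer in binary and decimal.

Mask = 1 << 2 = 0000000100
Bit 2 of A is 0; XOR with the mask flips it to 1.
  1001000011
^ 0000000100
------------
  1001000111

Answer: 1001000111 (583)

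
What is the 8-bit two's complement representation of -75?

1. Binary of +75:  01001011
2. Invert bits:     10110100
3. Add 1:           10110101

Answer: 10110101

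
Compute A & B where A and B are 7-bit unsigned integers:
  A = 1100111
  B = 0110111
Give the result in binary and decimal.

Apply & to each column (1 only where both bits are 1):
  1100111
& 0110111
---------
  0100111

Answer: 0100111 (39)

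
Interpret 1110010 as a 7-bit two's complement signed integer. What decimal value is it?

MSB is 1, so the value is negative. Find the magnitude:
1. Invert bits:  0001101
2. Add 1:        0001110  = 14
3. Apply sign:   -14

Answer: -14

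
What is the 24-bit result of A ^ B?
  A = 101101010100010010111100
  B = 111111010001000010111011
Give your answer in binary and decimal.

Apply ^ to each column (1 where bits differ):
  101101010100010010111100
^ 111111010001000010111011
--------------------------
  010010000101010000000111

Answer: 010010000101010000000111 (4740103)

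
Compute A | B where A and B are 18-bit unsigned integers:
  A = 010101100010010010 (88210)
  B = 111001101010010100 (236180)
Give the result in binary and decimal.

Apply | to each column (1 where either bit is 1):
  010101100010010010
| 111001101010010100
--------------------
  111101101010010110

Answer: 111101101010010110 (252566)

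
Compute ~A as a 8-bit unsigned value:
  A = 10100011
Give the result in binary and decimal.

Flip each bit (0->1, 1->0):
  10100011
  01011100

Answer: 01011100 (92)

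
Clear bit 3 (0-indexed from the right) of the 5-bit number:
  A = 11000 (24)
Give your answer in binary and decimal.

Mask = ~(1 << 3) = 10111
Bit 3 of A is 1, so AND-ing with the mask clears it to 0.
  11000
& 10111
-------
  10000

Answer: 10000 (16)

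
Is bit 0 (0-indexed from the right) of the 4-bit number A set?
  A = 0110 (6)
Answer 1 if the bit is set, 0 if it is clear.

Bit 0 is the 1st from the right.
  0110
     ^
That bit is 0.

Answer: 0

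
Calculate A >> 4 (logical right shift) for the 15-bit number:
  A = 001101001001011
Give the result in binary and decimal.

Logical shift right by 4: drop the bottom 4 bit(s), prepend 4 zero(s) on the left.
  001101001001011  ->  keep [00110100100], discard [1011], prepend 0000
= 000000110100100

Answer: 000000110100100 (420)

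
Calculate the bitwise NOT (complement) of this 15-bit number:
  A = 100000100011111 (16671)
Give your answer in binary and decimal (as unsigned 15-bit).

Flip each bit (0->1, 1->0):
  100000100011111
  011111011100000

Answer: 011111011100000 (16096)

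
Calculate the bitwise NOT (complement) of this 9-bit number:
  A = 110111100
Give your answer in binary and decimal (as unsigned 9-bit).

Flip each bit (0->1, 1->0):
  110111100
  001000011

Answer: 001000011 (67)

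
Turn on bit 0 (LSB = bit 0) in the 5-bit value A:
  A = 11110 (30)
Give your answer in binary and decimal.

Mask = 1 << 0 = 00001
Bit 0 of A is 0, so OR-ing with the mask flips it to 1.
  11110
| 00001
-------
  11111

Answer: 11111 (31)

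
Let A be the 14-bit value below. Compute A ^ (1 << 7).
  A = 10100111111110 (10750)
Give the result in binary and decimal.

Mask = 1 << 7 = 00000010000000
Bit 7 of A is 1; XOR with the mask flips it to 0.
  10100111111110
^ 00000010000000
----------------
  10100101111110

Answer: 10100101111110 (10622)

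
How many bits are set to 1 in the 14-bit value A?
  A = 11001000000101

11001000000101
1-bits at positions (from bit 0 = LSB): 0, 2, 9, 12, 13
Count = 5

Answer: 5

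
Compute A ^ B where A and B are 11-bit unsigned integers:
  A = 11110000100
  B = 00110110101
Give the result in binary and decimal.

Apply ^ to each column (1 where bits differ):
  11110000100
^ 00110110101
-------------
  11000110001

Answer: 11000110001 (1585)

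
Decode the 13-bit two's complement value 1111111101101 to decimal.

MSB is 1, so the value is negative. Find the magnitude:
1. Invert bits:  0000000010010
2. Add 1:        0000000010011  = 19
3. Apply sign:   -19

Answer: -19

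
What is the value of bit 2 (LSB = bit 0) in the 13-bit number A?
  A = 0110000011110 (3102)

Bit 2 is the 3rd from the right.
  0110000011110
            ^
That bit is 1.

Answer: 1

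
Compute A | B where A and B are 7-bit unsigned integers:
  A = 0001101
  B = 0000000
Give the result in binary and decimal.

Apply | to each column (1 where either bit is 1):
  0001101
| 0000000
---------
  0001101

Answer: 0001101 (13)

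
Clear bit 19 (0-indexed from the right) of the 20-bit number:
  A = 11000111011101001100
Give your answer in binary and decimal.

Mask = ~(1 << 19) = 01111111111111111111
Bit 19 of A is 1, so AND-ing with the mask clears it to 0.
  11000111011101001100
& 01111111111111111111
----------------------
  01000111011101001100

Answer: 01000111011101001100 (292684)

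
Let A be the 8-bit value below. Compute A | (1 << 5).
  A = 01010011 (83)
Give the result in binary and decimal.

Mask = 1 << 5 = 00100000
Bit 5 of A is 0, so OR-ing with the mask flips it to 1.
  01010011
| 00100000
----------
  01110011

Answer: 01110011 (115)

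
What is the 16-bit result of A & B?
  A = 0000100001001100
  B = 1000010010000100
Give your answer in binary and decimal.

Apply & to each column (1 only where both bits are 1):
  0000100001001100
& 1000010010000100
------------------
  0000000000000100

Answer: 0000000000000100 (4)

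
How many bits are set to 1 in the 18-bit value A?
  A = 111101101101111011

111101101101111011
1-bits at positions (from bit 0 = LSB): 0, 1, 3, 4, 5, 6, 8, 9, 11, 12, 14, 15, 16, 17
Count = 14

Answer: 14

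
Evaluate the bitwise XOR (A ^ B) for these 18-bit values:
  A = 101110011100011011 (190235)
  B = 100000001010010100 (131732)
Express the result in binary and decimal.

Apply ^ to each column (1 where bits differ):
  101110011100011011
^ 100000001010010100
--------------------
  001110010110001111

Answer: 001110010110001111 (58767)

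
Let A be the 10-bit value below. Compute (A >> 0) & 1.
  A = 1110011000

Bit 0 is the 1st from the right.
  1110011000
           ^
That bit is 0.

Answer: 0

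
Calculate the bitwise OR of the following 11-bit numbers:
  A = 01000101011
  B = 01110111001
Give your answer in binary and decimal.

Apply | to each column (1 where either bit is 1):
  01000101011
| 01110111001
-------------
  01110111011

Answer: 01110111011 (955)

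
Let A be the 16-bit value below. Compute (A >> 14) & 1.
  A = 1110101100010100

Bit 14 is the 15th from the right.
  1110101100010100
   ^
That bit is 1.

Answer: 1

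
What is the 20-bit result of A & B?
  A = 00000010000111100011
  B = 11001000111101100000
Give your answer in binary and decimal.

Apply & to each column (1 only where both bits are 1):
  00000010000111100011
& 11001000111101100000
----------------------
  00000000000101100000

Answer: 00000000000101100000 (352)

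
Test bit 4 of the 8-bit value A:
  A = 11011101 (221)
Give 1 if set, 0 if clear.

Bit 4 is the 5th from the right.
  11011101
     ^
That bit is 1.

Answer: 1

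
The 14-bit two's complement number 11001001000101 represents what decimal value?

MSB is 1, so the value is negative. Find the magnitude:
1. Invert bits:  00110110111010
2. Add 1:        00110110111011  = 3515
3. Apply sign:   -3515

Answer: -3515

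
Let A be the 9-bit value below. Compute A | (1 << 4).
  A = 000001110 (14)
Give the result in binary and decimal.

Mask = 1 << 4 = 000010000
Bit 4 of A is 0, so OR-ing with the mask flips it to 1.
  000001110
| 000010000
-----------
  000011110

Answer: 000011110 (30)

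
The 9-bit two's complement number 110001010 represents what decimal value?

MSB is 1, so the value is negative. Find the magnitude:
1. Invert bits:  001110101
2. Add 1:        001110110  = 118
3. Apply sign:   -118

Answer: -118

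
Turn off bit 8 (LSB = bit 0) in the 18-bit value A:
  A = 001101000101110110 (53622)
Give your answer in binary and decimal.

Mask = ~(1 << 8) = 111111111011111111
Bit 8 of A is 1, so AND-ing with the mask clears it to 0.
  001101000101110110
& 111111111011111111
--------------------
  001101000001110110

Answer: 001101000001110110 (53366)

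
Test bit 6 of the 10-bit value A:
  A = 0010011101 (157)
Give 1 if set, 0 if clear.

Bit 6 is the 7th from the right.
  0010011101
     ^
That bit is 0.

Answer: 0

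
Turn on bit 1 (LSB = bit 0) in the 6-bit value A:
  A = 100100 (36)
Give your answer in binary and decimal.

Mask = 1 << 1 = 000010
Bit 1 of A is 0, so OR-ing with the mask flips it to 1.
  100100
| 000010
--------
  100110

Answer: 100110 (38)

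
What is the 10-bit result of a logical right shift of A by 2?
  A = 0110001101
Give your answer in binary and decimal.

Logical shift right by 2: drop the bottom 2 bit(s), prepend 2 zero(s) on the left.
  0110001101  ->  keep [01100011], discard [01], prepend 00
= 0001100011

Answer: 0001100011 (99)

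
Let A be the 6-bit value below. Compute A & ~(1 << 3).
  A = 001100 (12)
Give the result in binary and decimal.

Mask = ~(1 << 3) = 110111
Bit 3 of A is 1, so AND-ing with the mask clears it to 0.
  001100
& 110111
--------
  000100

Answer: 000100 (4)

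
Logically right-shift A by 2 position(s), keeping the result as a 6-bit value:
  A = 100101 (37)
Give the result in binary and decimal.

Logical shift right by 2: drop the bottom 2 bit(s), prepend 2 zero(s) on the left.
  100101  ->  keep [1001], discard [01], prepend 00
= 001001

Answer: 001001 (9)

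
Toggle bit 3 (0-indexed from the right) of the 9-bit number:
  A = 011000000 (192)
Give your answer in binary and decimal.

Mask = 1 << 3 = 000001000
Bit 3 of A is 0; XOR with the mask flips it to 1.
  011000000
^ 000001000
-----------
  011001000

Answer: 011001000 (200)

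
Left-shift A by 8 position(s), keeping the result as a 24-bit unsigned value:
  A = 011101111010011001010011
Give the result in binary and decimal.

Shift left by 8: drop the top 8 bit(s), append 8 zero(s) on the right.
  011101111010011001010011  ->  discard [01110111], keep [1010011001010011], append 00000000
= 101001100101001100000000

Answer: 101001100101001100000000 (10900224)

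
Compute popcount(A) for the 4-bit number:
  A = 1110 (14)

1110
1-bits at positions (from bit 0 = LSB): 1, 2, 3
Count = 3

Answer: 3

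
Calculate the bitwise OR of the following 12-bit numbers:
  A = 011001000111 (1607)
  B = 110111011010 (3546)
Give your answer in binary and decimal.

Apply | to each column (1 where either bit is 1):
  011001000111
| 110111011010
--------------
  111111011111

Answer: 111111011111 (4063)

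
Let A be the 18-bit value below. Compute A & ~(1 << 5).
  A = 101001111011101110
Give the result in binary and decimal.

Mask = ~(1 << 5) = 111111111111011111
Bit 5 of A is 1, so AND-ing with the mask clears it to 0.
  101001111011101110
& 111111111111011111
--------------------
  101001111011001110

Answer: 101001111011001110 (171726)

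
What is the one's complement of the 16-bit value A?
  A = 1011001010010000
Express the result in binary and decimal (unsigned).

Flip each bit (0->1, 1->0):
  1011001010010000
  0100110101101111

Answer: 0100110101101111 (19823)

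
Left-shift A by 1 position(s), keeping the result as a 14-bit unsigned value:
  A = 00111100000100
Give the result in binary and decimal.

Shift left by 1: drop the top 1 bit(s), append 1 zero(s) on the right.
  00111100000100  ->  discard [0], keep [0111100000100], append 0
= 01111000001000

Answer: 01111000001000 (7688)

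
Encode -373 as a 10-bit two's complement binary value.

1. Binary of +373:  0101110101
2. Invert bits:     1010001010
3. Add 1:           1010001011

Answer: 1010001011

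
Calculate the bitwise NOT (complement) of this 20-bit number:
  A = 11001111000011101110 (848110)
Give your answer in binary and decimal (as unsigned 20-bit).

Flip each bit (0->1, 1->0):
  11001111000011101110
  00110000111100010001

Answer: 00110000111100010001 (200465)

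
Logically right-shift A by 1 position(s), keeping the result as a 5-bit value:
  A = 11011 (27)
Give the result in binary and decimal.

Logical shift right by 1: drop the bottom 1 bit(s), prepend 1 zero(s) on the left.
  11011  ->  keep [1101], discard [1], prepend 0
= 01101

Answer: 01101 (13)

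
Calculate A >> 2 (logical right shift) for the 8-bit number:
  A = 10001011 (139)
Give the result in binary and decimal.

Logical shift right by 2: drop the bottom 2 bit(s), prepend 2 zero(s) on the left.
  10001011  ->  keep [100010], discard [11], prepend 00
= 00100010

Answer: 00100010 (34)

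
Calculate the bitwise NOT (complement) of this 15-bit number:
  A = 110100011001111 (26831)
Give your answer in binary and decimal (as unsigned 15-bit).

Flip each bit (0->1, 1->0):
  110100011001111
  001011100110000

Answer: 001011100110000 (5936)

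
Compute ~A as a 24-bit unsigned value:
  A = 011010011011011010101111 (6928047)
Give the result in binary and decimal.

Flip each bit (0->1, 1->0):
  011010011011011010101111
  100101100100100101010000

Answer: 100101100100100101010000 (9849168)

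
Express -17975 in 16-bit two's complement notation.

1. Binary of +17975:  0100011000110111
2. Invert bits:     1011100111001000
3. Add 1:           1011100111001001

Answer: 1011100111001001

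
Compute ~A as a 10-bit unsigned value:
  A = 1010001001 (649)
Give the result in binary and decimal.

Flip each bit (0->1, 1->0):
  1010001001
  0101110110

Answer: 0101110110 (374)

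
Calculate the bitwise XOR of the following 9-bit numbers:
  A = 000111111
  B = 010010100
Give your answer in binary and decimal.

Apply ^ to each column (1 where bits differ):
  000111111
^ 010010100
-----------
  010101011

Answer: 010101011 (171)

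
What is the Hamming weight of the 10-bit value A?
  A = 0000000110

0000000110
1-bits at positions (from bit 0 = LSB): 1, 2
Count = 2

Answer: 2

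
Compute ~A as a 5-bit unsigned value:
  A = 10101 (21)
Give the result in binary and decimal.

Flip each bit (0->1, 1->0):
  10101
  01010

Answer: 01010 (10)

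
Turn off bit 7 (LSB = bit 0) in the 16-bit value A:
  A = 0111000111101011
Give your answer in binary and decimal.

Mask = ~(1 << 7) = 1111111101111111
Bit 7 of A is 1, so AND-ing with the mask clears it to 0.
  0111000111101011
& 1111111101111111
------------------
  0111000101101011

Answer: 0111000101101011 (29035)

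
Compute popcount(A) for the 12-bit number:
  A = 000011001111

000011001111
1-bits at positions (from bit 0 = LSB): 0, 1, 2, 3, 6, 7
Count = 6

Answer: 6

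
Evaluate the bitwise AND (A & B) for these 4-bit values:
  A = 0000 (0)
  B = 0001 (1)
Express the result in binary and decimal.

Apply & to each column (1 only where both bits are 1):
  0000
& 0001
------
  0000

Answer: 0000 (0)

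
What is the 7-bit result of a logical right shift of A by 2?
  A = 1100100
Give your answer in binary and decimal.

Logical shift right by 2: drop the bottom 2 bit(s), prepend 2 zero(s) on the left.
  1100100  ->  keep [11001], discard [00], prepend 00
= 0011001

Answer: 0011001 (25)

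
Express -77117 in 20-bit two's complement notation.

1. Binary of +77117:  00010010110100111101
2. Invert bits:     11101101001011000010
3. Add 1:           11101101001011000011

Answer: 11101101001011000011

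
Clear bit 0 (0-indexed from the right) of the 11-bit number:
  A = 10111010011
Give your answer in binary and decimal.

Mask = ~(1 << 0) = 11111111110
Bit 0 of A is 1, so AND-ing with the mask clears it to 0.
  10111010011
& 11111111110
-------------
  10111010010

Answer: 10111010010 (1490)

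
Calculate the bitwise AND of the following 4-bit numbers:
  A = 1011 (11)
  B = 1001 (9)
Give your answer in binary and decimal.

Apply & to each column (1 only where both bits are 1):
  1011
& 1001
------
  1001

Answer: 1001 (9)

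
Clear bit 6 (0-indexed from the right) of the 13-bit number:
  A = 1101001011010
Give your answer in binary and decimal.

Mask = ~(1 << 6) = 1111110111111
Bit 6 of A is 1, so AND-ing with the mask clears it to 0.
  1101001011010
& 1111110111111
---------------
  1101000011010

Answer: 1101000011010 (6682)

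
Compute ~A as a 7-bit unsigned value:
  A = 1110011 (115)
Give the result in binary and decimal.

Flip each bit (0->1, 1->0):
  1110011
  0001100

Answer: 0001100 (12)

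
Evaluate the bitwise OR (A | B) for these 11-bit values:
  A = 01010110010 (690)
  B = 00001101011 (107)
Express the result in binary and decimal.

Apply | to each column (1 where either bit is 1):
  01010110010
| 00001101011
-------------
  01011111011

Answer: 01011111011 (763)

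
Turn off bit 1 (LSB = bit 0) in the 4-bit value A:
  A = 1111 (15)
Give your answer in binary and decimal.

Mask = ~(1 << 1) = 1101
Bit 1 of A is 1, so AND-ing with the mask clears it to 0.
  1111
& 1101
------
  1101

Answer: 1101 (13)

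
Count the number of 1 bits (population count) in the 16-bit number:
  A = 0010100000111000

0010100000111000
1-bits at positions (from bit 0 = LSB): 3, 4, 5, 11, 13
Count = 5

Answer: 5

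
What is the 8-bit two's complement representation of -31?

1. Binary of +31:  00011111
2. Invert bits:     11100000
3. Add 1:           11100001

Answer: 11100001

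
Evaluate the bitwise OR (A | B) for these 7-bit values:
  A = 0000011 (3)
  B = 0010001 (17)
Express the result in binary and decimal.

Apply | to each column (1 where either bit is 1):
  0000011
| 0010001
---------
  0010011

Answer: 0010011 (19)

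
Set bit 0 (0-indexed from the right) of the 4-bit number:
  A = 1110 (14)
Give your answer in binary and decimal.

Mask = 1 << 0 = 0001
Bit 0 of A is 0, so OR-ing with the mask flips it to 1.
  1110
| 0001
------
  1111

Answer: 1111 (15)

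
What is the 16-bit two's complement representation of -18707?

1. Binary of +18707:  0100100100010011
2. Invert bits:     1011011011101100
3. Add 1:           1011011011101101

Answer: 1011011011101101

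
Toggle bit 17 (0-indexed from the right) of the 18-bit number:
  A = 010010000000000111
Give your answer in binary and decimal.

Mask = 1 << 17 = 100000000000000000
Bit 17 of A is 0; XOR with the mask flips it to 1.
  010010000000000111
^ 100000000000000000
--------------------
  110010000000000111

Answer: 110010000000000111 (204807)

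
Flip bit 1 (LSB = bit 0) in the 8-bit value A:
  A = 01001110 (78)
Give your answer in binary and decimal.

Mask = 1 << 1 = 00000010
Bit 1 of A is 1; XOR with the mask flips it to 0.
  01001110
^ 00000010
----------
  01001100

Answer: 01001100 (76)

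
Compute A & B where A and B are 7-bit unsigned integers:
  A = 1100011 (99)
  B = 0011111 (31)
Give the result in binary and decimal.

Apply & to each column (1 only where both bits are 1):
  1100011
& 0011111
---------
  0000011

Answer: 0000011 (3)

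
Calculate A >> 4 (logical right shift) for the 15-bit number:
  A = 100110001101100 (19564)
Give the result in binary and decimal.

Logical shift right by 4: drop the bottom 4 bit(s), prepend 4 zero(s) on the left.
  100110001101100  ->  keep [10011000110], discard [1100], prepend 0000
= 000010011000110

Answer: 000010011000110 (1222)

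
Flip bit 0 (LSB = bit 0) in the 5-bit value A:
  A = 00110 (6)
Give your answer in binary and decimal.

Mask = 1 << 0 = 00001
Bit 0 of A is 0; XOR with the mask flips it to 1.
  00110
^ 00001
-------
  00111

Answer: 00111 (7)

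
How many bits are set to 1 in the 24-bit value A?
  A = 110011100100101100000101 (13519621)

110011100100101100000101
1-bits at positions (from bit 0 = LSB): 0, 2, 8, 9, 11, 14, 17, 18, 19, 22, 23
Count = 11

Answer: 11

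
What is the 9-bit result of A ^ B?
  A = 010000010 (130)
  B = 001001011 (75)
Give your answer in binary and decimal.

Apply ^ to each column (1 where bits differ):
  010000010
^ 001001011
-----------
  011001001

Answer: 011001001 (201)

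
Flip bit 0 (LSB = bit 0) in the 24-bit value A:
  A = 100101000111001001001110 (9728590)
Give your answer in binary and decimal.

Mask = 1 << 0 = 000000000000000000000001
Bit 0 of A is 0; XOR with the mask flips it to 1.
  100101000111001001001110
^ 000000000000000000000001
--------------------------
  100101000111001001001111

Answer: 100101000111001001001111 (9728591)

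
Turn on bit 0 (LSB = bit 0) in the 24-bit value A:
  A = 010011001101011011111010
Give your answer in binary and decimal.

Mask = 1 << 0 = 000000000000000000000001
Bit 0 of A is 0, so OR-ing with the mask flips it to 1.
  010011001101011011111010
| 000000000000000000000001
--------------------------
  010011001101011011111011

Answer: 010011001101011011111011 (5035771)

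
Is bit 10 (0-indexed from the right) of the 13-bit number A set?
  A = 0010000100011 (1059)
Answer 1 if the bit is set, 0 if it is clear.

Bit 10 is the 11th from the right.
  0010000100011
    ^
That bit is 1.

Answer: 1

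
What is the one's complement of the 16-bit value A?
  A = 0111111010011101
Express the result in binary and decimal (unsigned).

Flip each bit (0->1, 1->0):
  0111111010011101
  1000000101100010

Answer: 1000000101100010 (33122)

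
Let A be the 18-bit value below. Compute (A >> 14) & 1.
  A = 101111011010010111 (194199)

Bit 14 is the 15th from the right.
  101111011010010111
     ^
That bit is 1.

Answer: 1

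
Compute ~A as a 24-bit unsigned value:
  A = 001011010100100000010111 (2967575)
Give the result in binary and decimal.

Flip each bit (0->1, 1->0):
  001011010100100000010111
  110100101011011111101000

Answer: 110100101011011111101000 (13809640)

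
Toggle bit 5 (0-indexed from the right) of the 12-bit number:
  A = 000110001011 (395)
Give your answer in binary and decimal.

Mask = 1 << 5 = 000000100000
Bit 5 of A is 0; XOR with the mask flips it to 1.
  000110001011
^ 000000100000
--------------
  000110101011

Answer: 000110101011 (427)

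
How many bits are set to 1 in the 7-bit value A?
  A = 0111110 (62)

0111110
1-bits at positions (from bit 0 = LSB): 1, 2, 3, 4, 5
Count = 5

Answer: 5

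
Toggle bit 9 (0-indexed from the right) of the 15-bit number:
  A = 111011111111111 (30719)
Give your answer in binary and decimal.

Mask = 1 << 9 = 000001000000000
Bit 9 of A is 1; XOR with the mask flips it to 0.
  111011111111111
^ 000001000000000
-----------------
  111010111111111

Answer: 111010111111111 (30207)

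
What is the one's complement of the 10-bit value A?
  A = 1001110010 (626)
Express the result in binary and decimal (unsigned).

Flip each bit (0->1, 1->0):
  1001110010
  0110001101

Answer: 0110001101 (397)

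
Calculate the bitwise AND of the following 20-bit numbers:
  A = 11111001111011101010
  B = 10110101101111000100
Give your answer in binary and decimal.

Apply & to each column (1 only where both bits are 1):
  11111001111011101010
& 10110101101111000100
----------------------
  10110001101011000000

Answer: 10110001101011000000 (727744)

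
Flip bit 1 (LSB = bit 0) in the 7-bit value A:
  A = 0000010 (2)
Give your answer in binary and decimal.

Mask = 1 << 1 = 0000010
Bit 1 of A is 1; XOR with the mask flips it to 0.
  0000010
^ 0000010
---------
  0000000

Answer: 0000000 (0)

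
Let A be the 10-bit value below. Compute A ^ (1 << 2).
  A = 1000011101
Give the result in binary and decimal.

Mask = 1 << 2 = 0000000100
Bit 2 of A is 1; XOR with the mask flips it to 0.
  1000011101
^ 0000000100
------------
  1000011001

Answer: 1000011001 (537)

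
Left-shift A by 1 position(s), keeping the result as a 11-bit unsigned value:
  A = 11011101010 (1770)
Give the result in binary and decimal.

Shift left by 1: drop the top 1 bit(s), append 1 zero(s) on the right.
  11011101010  ->  discard [1], keep [1011101010], append 0
= 10111010100

Answer: 10111010100 (1492)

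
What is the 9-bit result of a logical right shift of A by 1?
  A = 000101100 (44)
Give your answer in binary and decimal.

Logical shift right by 1: drop the bottom 1 bit(s), prepend 1 zero(s) on the left.
  000101100  ->  keep [00010110], discard [0], prepend 0
= 000010110

Answer: 000010110 (22)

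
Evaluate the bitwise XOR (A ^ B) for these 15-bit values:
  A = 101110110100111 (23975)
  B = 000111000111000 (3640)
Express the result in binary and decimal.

Apply ^ to each column (1 where bits differ):
  101110110100111
^ 000111000111000
-----------------
  101001110011111

Answer: 101001110011111 (21407)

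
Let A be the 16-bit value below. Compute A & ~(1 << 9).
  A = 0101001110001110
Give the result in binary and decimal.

Mask = ~(1 << 9) = 1111110111111111
Bit 9 of A is 1, so AND-ing with the mask clears it to 0.
  0101001110001110
& 1111110111111111
------------------
  0101000110001110

Answer: 0101000110001110 (20878)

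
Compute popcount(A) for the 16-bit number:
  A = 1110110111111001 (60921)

1110110111111001
1-bits at positions (from bit 0 = LSB): 0, 3, 4, 5, 6, 7, 8, 10, 11, 13, 14, 15
Count = 12

Answer: 12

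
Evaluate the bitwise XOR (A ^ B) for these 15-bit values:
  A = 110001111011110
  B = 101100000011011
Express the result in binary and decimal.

Apply ^ to each column (1 where bits differ):
  110001111011110
^ 101100000011011
-----------------
  011101111000101

Answer: 011101111000101 (15301)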